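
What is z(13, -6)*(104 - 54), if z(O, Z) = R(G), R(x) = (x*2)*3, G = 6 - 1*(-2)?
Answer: 2400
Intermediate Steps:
G = 8 (G = 6 + 2 = 8)
R(x) = 6*x (R(x) = (2*x)*3 = 6*x)
z(O, Z) = 48 (z(O, Z) = 6*8 = 48)
z(13, -6)*(104 - 54) = 48*(104 - 54) = 48*50 = 2400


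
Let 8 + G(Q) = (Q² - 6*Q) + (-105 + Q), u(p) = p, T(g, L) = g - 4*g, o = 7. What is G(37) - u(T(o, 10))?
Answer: 1092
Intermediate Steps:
T(g, L) = -3*g
G(Q) = -113 + Q² - 5*Q (G(Q) = -8 + ((Q² - 6*Q) + (-105 + Q)) = -8 + (-105 + Q² - 5*Q) = -113 + Q² - 5*Q)
G(37) - u(T(o, 10)) = (-113 + 37² - 5*37) - (-3)*7 = (-113 + 1369 - 185) - 1*(-21) = 1071 + 21 = 1092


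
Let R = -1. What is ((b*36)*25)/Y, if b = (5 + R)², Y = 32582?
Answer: 7200/16291 ≈ 0.44196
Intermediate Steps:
b = 16 (b = (5 - 1)² = 4² = 16)
((b*36)*25)/Y = ((16*36)*25)/32582 = (576*25)*(1/32582) = 14400*(1/32582) = 7200/16291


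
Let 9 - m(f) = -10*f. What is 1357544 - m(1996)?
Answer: 1337575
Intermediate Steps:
m(f) = 9 + 10*f (m(f) = 9 - (-10)*f = 9 + 10*f)
1357544 - m(1996) = 1357544 - (9 + 10*1996) = 1357544 - (9 + 19960) = 1357544 - 1*19969 = 1357544 - 19969 = 1337575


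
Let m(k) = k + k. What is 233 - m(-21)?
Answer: 275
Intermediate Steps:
m(k) = 2*k
233 - m(-21) = 233 - 2*(-21) = 233 - 1*(-42) = 233 + 42 = 275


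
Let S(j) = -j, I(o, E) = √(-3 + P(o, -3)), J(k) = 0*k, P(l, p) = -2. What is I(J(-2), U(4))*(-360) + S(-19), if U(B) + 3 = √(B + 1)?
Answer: 19 - 360*I*√5 ≈ 19.0 - 804.98*I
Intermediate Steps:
U(B) = -3 + √(1 + B) (U(B) = -3 + √(B + 1) = -3 + √(1 + B))
J(k) = 0
I(o, E) = I*√5 (I(o, E) = √(-3 - 2) = √(-5) = I*√5)
I(J(-2), U(4))*(-360) + S(-19) = (I*√5)*(-360) - 1*(-19) = -360*I*√5 + 19 = 19 - 360*I*√5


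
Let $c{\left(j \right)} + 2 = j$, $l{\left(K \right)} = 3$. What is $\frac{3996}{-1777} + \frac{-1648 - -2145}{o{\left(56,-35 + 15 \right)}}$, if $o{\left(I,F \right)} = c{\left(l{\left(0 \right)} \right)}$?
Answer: $\frac{879173}{1777} \approx 494.75$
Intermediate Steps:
$c{\left(j \right)} = -2 + j$
$o{\left(I,F \right)} = 1$ ($o{\left(I,F \right)} = -2 + 3 = 1$)
$\frac{3996}{-1777} + \frac{-1648 - -2145}{o{\left(56,-35 + 15 \right)}} = \frac{3996}{-1777} + \frac{-1648 - -2145}{1} = 3996 \left(- \frac{1}{1777}\right) + \left(-1648 + 2145\right) 1 = - \frac{3996}{1777} + 497 \cdot 1 = - \frac{3996}{1777} + 497 = \frac{879173}{1777}$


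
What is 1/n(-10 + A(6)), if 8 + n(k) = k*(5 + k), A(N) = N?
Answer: -1/12 ≈ -0.083333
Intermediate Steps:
n(k) = -8 + k*(5 + k)
1/n(-10 + A(6)) = 1/(-8 + (-10 + 6)² + 5*(-10 + 6)) = 1/(-8 + (-4)² + 5*(-4)) = 1/(-8 + 16 - 20) = 1/(-12) = -1/12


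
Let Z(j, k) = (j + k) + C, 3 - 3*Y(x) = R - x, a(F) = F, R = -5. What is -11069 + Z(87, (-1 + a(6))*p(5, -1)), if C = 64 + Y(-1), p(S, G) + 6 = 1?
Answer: -32822/3 ≈ -10941.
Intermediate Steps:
p(S, G) = -5 (p(S, G) = -6 + 1 = -5)
Y(x) = 8/3 + x/3 (Y(x) = 1 - (-5 - x)/3 = 1 + (5/3 + x/3) = 8/3 + x/3)
C = 199/3 (C = 64 + (8/3 + (⅓)*(-1)) = 64 + (8/3 - ⅓) = 64 + 7/3 = 199/3 ≈ 66.333)
Z(j, k) = 199/3 + j + k (Z(j, k) = (j + k) + 199/3 = 199/3 + j + k)
-11069 + Z(87, (-1 + a(6))*p(5, -1)) = -11069 + (199/3 + 87 + (-1 + 6)*(-5)) = -11069 + (199/3 + 87 + 5*(-5)) = -11069 + (199/3 + 87 - 25) = -11069 + 385/3 = -32822/3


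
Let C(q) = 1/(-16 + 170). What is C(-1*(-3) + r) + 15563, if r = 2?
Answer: 2396703/154 ≈ 15563.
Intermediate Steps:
C(q) = 1/154
C(-1*(-3) + r) + 15563 = 1/154 + 15563 = 2396703/154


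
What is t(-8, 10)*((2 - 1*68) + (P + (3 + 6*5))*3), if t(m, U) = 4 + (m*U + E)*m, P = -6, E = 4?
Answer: 9180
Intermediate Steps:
t(m, U) = 4 + m*(4 + U*m) (t(m, U) = 4 + (m*U + 4)*m = 4 + (U*m + 4)*m = 4 + (4 + U*m)*m = 4 + m*(4 + U*m))
t(-8, 10)*((2 - 1*68) + (P + (3 + 6*5))*3) = (4 + 4*(-8) + 10*(-8)²)*((2 - 1*68) + (-6 + (3 + 6*5))*3) = (4 - 32 + 10*64)*((2 - 68) + (-6 + (3 + 30))*3) = (4 - 32 + 640)*(-66 + (-6 + 33)*3) = 612*(-66 + 27*3) = 612*(-66 + 81) = 612*15 = 9180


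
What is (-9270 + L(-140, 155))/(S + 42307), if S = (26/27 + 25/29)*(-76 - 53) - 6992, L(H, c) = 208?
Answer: -1182591/4577884 ≈ -0.25833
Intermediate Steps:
S = -1886359/261 (S = (26*(1/27) + 25*(1/29))*(-129) - 6992 = (26/27 + 25/29)*(-129) - 6992 = (1429/783)*(-129) - 6992 = -61447/261 - 6992 = -1886359/261 ≈ -7227.4)
(-9270 + L(-140, 155))/(S + 42307) = (-9270 + 208)/(-1886359/261 + 42307) = -9062/9155768/261 = -9062*261/9155768 = -1182591/4577884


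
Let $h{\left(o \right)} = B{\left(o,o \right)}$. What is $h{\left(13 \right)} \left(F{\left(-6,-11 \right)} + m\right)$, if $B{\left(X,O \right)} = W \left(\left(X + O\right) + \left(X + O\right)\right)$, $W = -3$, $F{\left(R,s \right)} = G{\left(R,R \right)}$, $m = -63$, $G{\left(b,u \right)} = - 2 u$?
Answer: $7956$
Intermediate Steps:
$F{\left(R,s \right)} = - 2 R$
$B{\left(X,O \right)} = - 6 O - 6 X$ ($B{\left(X,O \right)} = - 3 \left(\left(X + O\right) + \left(X + O\right)\right) = - 3 \left(\left(O + X\right) + \left(O + X\right)\right) = - 3 \left(2 O + 2 X\right) = - 6 O - 6 X$)
$h{\left(o \right)} = - 12 o$ ($h{\left(o \right)} = - 6 o - 6 o = - 12 o$)
$h{\left(13 \right)} \left(F{\left(-6,-11 \right)} + m\right) = \left(-12\right) 13 \left(\left(-2\right) \left(-6\right) - 63\right) = - 156 \left(12 - 63\right) = \left(-156\right) \left(-51\right) = 7956$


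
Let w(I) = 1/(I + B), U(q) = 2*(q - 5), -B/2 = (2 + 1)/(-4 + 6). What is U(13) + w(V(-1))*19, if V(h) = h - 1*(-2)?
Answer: 13/2 ≈ 6.5000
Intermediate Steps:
V(h) = 2 + h (V(h) = h + 2 = 2 + h)
B = -3 (B = -2*(2 + 1)/(-4 + 6) = -6/2 = -2*3/2 = -3)
U(q) = -10 + 2*q (U(q) = 2*(-5 + q) = -10 + 2*q)
w(I) = 1/(-3 + I) (w(I) = 1/(I - 3) = 1/(-3 + I))
U(13) + w(V(-1))*19 = (-10 + 2*13) + 19/(-3 + (2 - 1)) = (-10 + 26) + 19/(-3 + 1) = 16 + 19/(-2) = 16 - 1/2*19 = 16 - 19/2 = 13/2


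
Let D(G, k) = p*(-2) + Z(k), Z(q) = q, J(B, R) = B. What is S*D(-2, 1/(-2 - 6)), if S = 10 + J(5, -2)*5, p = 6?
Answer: -3395/8 ≈ -424.38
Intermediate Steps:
S = 35 (S = 10 + 5*5 = 10 + 25 = 35)
D(G, k) = -12 + k (D(G, k) = 6*(-2) + k = -12 + k)
S*D(-2, 1/(-2 - 6)) = 35*(-12 + 1/(-2 - 6)) = 35*(-12 + 1/(-8)) = 35*(-12 - 1/8) = 35*(-97/8) = -3395/8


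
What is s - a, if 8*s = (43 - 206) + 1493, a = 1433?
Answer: -5067/4 ≈ -1266.8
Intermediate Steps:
s = 665/4 (s = ((43 - 206) + 1493)/8 = (-163 + 1493)/8 = (⅛)*1330 = 665/4 ≈ 166.25)
s - a = 665/4 - 1*1433 = 665/4 - 1433 = -5067/4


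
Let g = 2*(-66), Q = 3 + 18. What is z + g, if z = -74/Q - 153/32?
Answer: -94285/672 ≈ -140.31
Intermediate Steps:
Q = 21
g = -132
z = -5581/672 (z = -74/21 - 153/32 = -5581/672 ≈ -8.3051)
z + g = -5581/672 - 132 = -94285/672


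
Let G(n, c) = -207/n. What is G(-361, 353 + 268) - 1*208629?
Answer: -75314862/361 ≈ -2.0863e+5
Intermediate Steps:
G(-361, 353 + 268) - 1*208629 = -207/(-361) - 1*208629 = -207*(-1/361) - 208629 = 207/361 - 208629 = -75314862/361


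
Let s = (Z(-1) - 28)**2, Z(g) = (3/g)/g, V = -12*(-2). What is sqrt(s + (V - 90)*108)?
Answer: I*sqrt(6503) ≈ 80.641*I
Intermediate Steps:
V = 24
Z(g) = 3/g**2
s = 625 (s = (3/(-1)**2 - 28)**2 = (3*1 - 28)**2 = (3 - 28)**2 = (-25)**2 = 625)
sqrt(s + (V - 90)*108) = sqrt(625 + (24 - 90)*108) = sqrt(625 - 66*108) = sqrt(625 - 7128) = sqrt(-6503) = I*sqrt(6503)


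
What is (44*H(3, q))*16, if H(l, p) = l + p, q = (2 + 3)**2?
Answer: 19712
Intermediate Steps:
q = 25 (q = 5**2 = 25)
(44*H(3, q))*16 = (44*(3 + 25))*16 = (44*28)*16 = 1232*16 = 19712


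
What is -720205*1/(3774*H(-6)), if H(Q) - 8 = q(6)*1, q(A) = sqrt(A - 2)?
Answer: -229/12 ≈ -19.083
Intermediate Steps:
q(A) = sqrt(-2 + A)
H(Q) = 10 (H(Q) = 8 + sqrt(-2 + 6)*1 = 8 + sqrt(4)*1 = 8 + 2*1 = 8 + 2 = 10)
-720205*1/(3774*H(-6)) = -720205/((10*74)*51) = -720205/(740*51) = -720205/37740 = -720205*1/37740 = -229/12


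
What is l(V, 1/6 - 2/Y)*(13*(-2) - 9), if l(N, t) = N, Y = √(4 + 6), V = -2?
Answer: 70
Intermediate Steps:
Y = √10 ≈ 3.1623
l(V, 1/6 - 2/Y)*(13*(-2) - 9) = -2*(13*(-2) - 9) = -2*(-26 - 9) = -2*(-35) = 70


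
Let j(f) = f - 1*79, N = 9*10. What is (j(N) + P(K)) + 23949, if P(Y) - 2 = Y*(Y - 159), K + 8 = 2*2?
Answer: 24614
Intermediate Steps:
K = -4 (K = -8 + 2*2 = -8 + 4 = -4)
N = 90
j(f) = -79 + f (j(f) = f - 79 = -79 + f)
P(Y) = 2 + Y*(-159 + Y) (P(Y) = 2 + Y*(Y - 159) = 2 + Y*(-159 + Y))
(j(N) + P(K)) + 23949 = ((-79 + 90) + (2 + (-4)² - 159*(-4))) + 23949 = (11 + (2 + 16 + 636)) + 23949 = (11 + 654) + 23949 = 665 + 23949 = 24614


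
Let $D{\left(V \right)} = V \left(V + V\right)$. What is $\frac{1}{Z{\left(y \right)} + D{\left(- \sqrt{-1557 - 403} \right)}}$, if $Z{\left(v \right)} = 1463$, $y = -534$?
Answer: $- \frac{1}{2457} \approx -0.000407$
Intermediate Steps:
$D{\left(V \right)} = 2 V^{2}$ ($D{\left(V \right)} = V 2 V = 2 V^{2}$)
$\frac{1}{Z{\left(y \right)} + D{\left(- \sqrt{-1557 - 403} \right)}} = \frac{1}{1463 + 2 \left(- \sqrt{-1557 - 403}\right)^{2}} = \frac{1}{1463 + 2 \left(- \sqrt{-1960}\right)^{2}} = \frac{1}{1463 + 2 \left(- 14 i \sqrt{10}\right)^{2}} = \frac{1}{1463 + 2 \left(-1960\right)} = \frac{1}{1463 - 3920} = \frac{1}{-2457} = - \frac{1}{2457}$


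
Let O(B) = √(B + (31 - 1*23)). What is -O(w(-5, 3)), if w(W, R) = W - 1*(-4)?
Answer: -√7 ≈ -2.6458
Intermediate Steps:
w(W, R) = 4 + W (w(W, R) = W + 4 = 4 + W)
O(B) = √(8 + B) (O(B) = √(B + (31 - 23)) = √(B + 8) = √(8 + B))
-O(w(-5, 3)) = -√(8 + (4 - 5)) = -√(8 - 1) = -√7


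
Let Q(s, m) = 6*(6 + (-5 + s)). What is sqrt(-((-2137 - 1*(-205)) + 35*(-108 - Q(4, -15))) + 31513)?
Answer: 5*sqrt(1531) ≈ 195.64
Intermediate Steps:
Q(s, m) = 6 + 6*s (Q(s, m) = 6*(1 + s) = 6 + 6*s)
sqrt(-((-2137 - 1*(-205)) + 35*(-108 - Q(4, -15))) + 31513) = sqrt(-((-2137 - 1*(-205)) + 35*(-108 - (6 + 6*4))) + 31513) = sqrt(-((-2137 + 205) + 35*(-108 - (6 + 24))) + 31513) = sqrt(-(-1932 + 35*(-108 - 1*30)) + 31513) = sqrt(-(-1932 + 35*(-108 - 30)) + 31513) = sqrt(-(-1932 + 35*(-138)) + 31513) = sqrt(-(-1932 - 4830) + 31513) = sqrt(-1*(-6762) + 31513) = sqrt(6762 + 31513) = sqrt(38275) = 5*sqrt(1531)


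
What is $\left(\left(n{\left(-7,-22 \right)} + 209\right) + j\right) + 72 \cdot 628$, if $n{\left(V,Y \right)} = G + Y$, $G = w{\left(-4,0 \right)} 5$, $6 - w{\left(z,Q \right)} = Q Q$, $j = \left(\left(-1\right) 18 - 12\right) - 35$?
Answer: $45368$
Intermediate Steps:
$j = -65$ ($j = \left(-18 - 12\right) - 35 = -30 - 35 = -65$)
$w{\left(z,Q \right)} = 6 - Q^{2}$ ($w{\left(z,Q \right)} = 6 - Q Q = 6 - Q^{2}$)
$G = 30$ ($G = \left(6 - 0^{2}\right) 5 = \left(6 - 0\right) 5 = \left(6 + 0\right) 5 = 6 \cdot 5 = 30$)
$n{\left(V,Y \right)} = 30 + Y$
$\left(\left(n{\left(-7,-22 \right)} + 209\right) + j\right) + 72 \cdot 628 = \left(\left(\left(30 - 22\right) + 209\right) - 65\right) + 72 \cdot 628 = \left(\left(8 + 209\right) - 65\right) + 45216 = \left(217 - 65\right) + 45216 = 152 + 45216 = 45368$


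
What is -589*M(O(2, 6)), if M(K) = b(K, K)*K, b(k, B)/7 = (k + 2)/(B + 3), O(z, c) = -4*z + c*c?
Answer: -111720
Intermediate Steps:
O(z, c) = c**2 - 4*z (O(z, c) = -4*z + c**2 = c**2 - 4*z)
b(k, B) = 7*(2 + k)/(3 + B) (b(k, B) = 7*((k + 2)/(B + 3)) = 7*((2 + k)/(3 + B)) = 7*(2 + k)/(3 + B))
M(K) = 7*K*(2 + K)/(3 + K) (M(K) = (7*(2 + K)/(3 + K))*K = 7*K*(2 + K)/(3 + K))
-589*M(O(2, 6)) = -4123*(6**2 - 4*2)*(2 + (6**2 - 4*2))/(3 + (6**2 - 4*2)) = -4123*(36 - 8)*(2 + (36 - 8))/(3 + (36 - 8)) = -4123*28*(2 + 28)/(3 + 28) = -4123*28*30/31 = -589*5880/31 = -111720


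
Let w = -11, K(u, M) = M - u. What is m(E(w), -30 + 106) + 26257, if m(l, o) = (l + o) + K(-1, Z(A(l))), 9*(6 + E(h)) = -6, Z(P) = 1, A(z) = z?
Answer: 78985/3 ≈ 26328.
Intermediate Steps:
E(h) = -20/3 (E(h) = -6 + (⅑)*(-6) = -6 - ⅔ = -20/3)
m(l, o) = 2 + l + o (m(l, o) = (l + o) + (1 - 1*(-1)) = (l + o) + (1 + 1) = (l + o) + 2 = 2 + l + o)
m(E(w), -30 + 106) + 26257 = (2 - 20/3 + (-30 + 106)) + 26257 = (2 - 20/3 + 76) + 26257 = 214/3 + 26257 = 78985/3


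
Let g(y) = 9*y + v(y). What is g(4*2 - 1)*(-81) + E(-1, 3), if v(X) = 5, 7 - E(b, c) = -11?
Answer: -5490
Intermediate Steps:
E(b, c) = 18 (E(b, c) = 7 - 1*(-11) = 7 + 11 = 18)
g(y) = 5 + 9*y (g(y) = 9*y + 5 = 5 + 9*y)
g(4*2 - 1)*(-81) + E(-1, 3) = (5 + 9*(4*2 - 1))*(-81) + 18 = (5 + 9*(8 - 1))*(-81) + 18 = (5 + 9*7)*(-81) + 18 = (5 + 63)*(-81) + 18 = 68*(-81) + 18 = -5508 + 18 = -5490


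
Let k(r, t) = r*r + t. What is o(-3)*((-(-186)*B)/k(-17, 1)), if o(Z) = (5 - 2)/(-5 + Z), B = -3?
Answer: 837/1160 ≈ 0.72155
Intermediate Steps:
k(r, t) = t + r² (k(r, t) = r² + t = t + r²)
o(Z) = 3/(-5 + Z)
o(-3)*((-(-186)*B)/k(-17, 1)) = (3/(-5 - 3))*((-(-186)*(-3))/(1 + (-17)²)) = (3/(-8))*((-1*558)/(1 + 289)) = (3*(-⅛))*(-558/290) = -(-837)/(4*290) = -3/8*(-279/145) = 837/1160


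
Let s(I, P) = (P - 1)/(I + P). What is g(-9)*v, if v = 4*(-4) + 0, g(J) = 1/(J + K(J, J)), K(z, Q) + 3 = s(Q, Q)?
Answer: 144/103 ≈ 1.3981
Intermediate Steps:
s(I, P) = (-1 + P)/(I + P)
K(z, Q) = -3 + (-1 + Q)/(2*Q) (K(z, Q) = -3 + (-1 + Q)/(Q + Q) = -3 + (-1 + Q)/((2*Q)) = -3 + (1/(2*Q))*(-1 + Q) = -3 + (-1 + Q)/(2*Q))
g(J) = 1/(J + (-1 - 5*J)/(2*J))
v = -16 (v = -16 + 0 = -16)
g(-9)*v = (2*(-9)/(-1 - 5*(-9) + 2*(-9)**2))*(-16) = (2*(-9)/(-1 + 45 + 2*81))*(-16) = (2*(-9)/(-1 + 45 + 162))*(-16) = (2*(-9)/206)*(-16) = (2*(-9)*(1/206))*(-16) = -9/103*(-16) = 144/103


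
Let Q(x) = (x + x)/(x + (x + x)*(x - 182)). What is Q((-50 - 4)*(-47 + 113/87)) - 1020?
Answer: -135261122/132609 ≈ -1020.0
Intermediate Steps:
Q(x) = 2*x/(x + 2*x*(-182 + x)) (Q(x) = (2*x)/(x + (2*x)*(-182 + x)) = (2*x)/(x + 2*x*(-182 + x)) = 2*x/(x + 2*x*(-182 + x)))
Q((-50 - 4)*(-47 + 113/87)) - 1020 = 2/(-363 + 2*((-50 - 4)*(-47 + 113/87))) - 1020 = 2/(-363 + 2*(-54*(-47 + 113*(1/87)))) - 1020 = 2/(-363 + 2*(-54*(-47 + 113/87))) - 1020 = 2/(-363 + 2*(-54*(-3976/87))) - 1020 = 2/(-363 + 2*(71568/29)) - 1020 = 2/(-363 + 143136/29) - 1020 = 2/(132609/29) - 1020 = 2*(29/132609) - 1020 = 58/132609 - 1020 = -135261122/132609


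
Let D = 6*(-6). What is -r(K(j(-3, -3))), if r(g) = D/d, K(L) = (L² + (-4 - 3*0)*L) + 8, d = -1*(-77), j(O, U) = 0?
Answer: 36/77 ≈ 0.46753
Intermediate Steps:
d = 77
D = -36
K(L) = 8 + L² - 4*L (K(L) = (L² + (-4 + 0)*L) + 8 = (L² - 4*L) + 8 = 8 + L² - 4*L)
r(g) = -36/77
-r(K(j(-3, -3))) = -1*(-36/77) = 36/77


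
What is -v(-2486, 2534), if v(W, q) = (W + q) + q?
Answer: -2582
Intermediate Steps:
v(W, q) = W + 2*q
-v(-2486, 2534) = -(-2486 + 2*2534) = -(-2486 + 5068) = -1*2582 = -2582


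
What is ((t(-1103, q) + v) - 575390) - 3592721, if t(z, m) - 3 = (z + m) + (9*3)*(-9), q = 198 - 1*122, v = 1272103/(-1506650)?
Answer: -6281794635803/1506650 ≈ -4.1694e+6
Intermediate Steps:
v = -1272103/1506650 (v = 1272103*(-1/1506650) = -1272103/1506650 ≈ -0.84433)
q = 76 (q = 198 - 122 = 76)
t(z, m) = -240 + m + z (t(z, m) = 3 + ((z + m) + (9*3)*(-9)) = 3 + ((m + z) + 27*(-9)) = 3 + ((m + z) - 243) = 3 + (-243 + m + z) = -240 + m + z)
((t(-1103, q) + v) - 575390) - 3592721 = (((-240 + 76 - 1103) - 1272103/1506650) - 575390) - 3592721 = ((-1267 - 1272103/1506650) - 575390) - 3592721 = (-1910197653/1506650 - 575390) - 3592721 = -868821541153/1506650 - 3592721 = -6281794635803/1506650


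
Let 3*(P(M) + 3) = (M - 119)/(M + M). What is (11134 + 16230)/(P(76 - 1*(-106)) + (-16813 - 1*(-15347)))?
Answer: -1422928/76385 ≈ -18.628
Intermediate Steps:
P(M) = -3 + (-119 + M)/(6*M) (P(M) = -3 + ((M - 119)/(M + M))/3 = -3 + ((-119 + M)/((2*M)))/3 = -3 + ((-119 + M)*(1/(2*M)))/3 = -3 + ((-119 + M)/(2*M))/3 = -3 + (-119 + M)/(6*M))
(11134 + 16230)/(P(76 - 1*(-106)) + (-16813 - 1*(-15347))) = (11134 + 16230)/(17*(-7 - (76 - 1*(-106)))/(6*(76 - 1*(-106))) + (-16813 - 1*(-15347))) = 27364/(17*(-7 - (76 + 106))/(6*(76 + 106)) + (-16813 + 15347)) = 27364/((17/6)*(-7 - 1*182)/182 - 1466) = 27364/((17/6)*(1/182)*(-7 - 182) - 1466) = 27364/((17/6)*(1/182)*(-189) - 1466) = 27364/(-153/52 - 1466) = 27364/(-76385/52) = 27364*(-52/76385) = -1422928/76385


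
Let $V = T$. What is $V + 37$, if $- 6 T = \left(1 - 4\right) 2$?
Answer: $38$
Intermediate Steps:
$T = 1$ ($T = - \frac{\left(1 - 4\right) 2}{6} = - \frac{\left(-3\right) 2}{6} = \left(- \frac{1}{6}\right) \left(-6\right) = 1$)
$V = 1$
$V + 37 = 1 + 37 = 38$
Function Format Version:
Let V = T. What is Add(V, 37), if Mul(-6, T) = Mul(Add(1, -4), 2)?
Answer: 38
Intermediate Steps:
T = 1 (T = Mul(Rational(-1, 6), Mul(Add(1, -4), 2)) = Mul(Rational(-1, 6), Mul(-3, 2)) = Mul(Rational(-1, 6), -6) = 1)
V = 1
Add(V, 37) = Add(1, 37) = 38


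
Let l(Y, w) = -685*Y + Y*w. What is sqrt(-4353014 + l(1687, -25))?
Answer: 8*I*sqrt(86731) ≈ 2356.0*I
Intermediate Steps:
sqrt(-4353014 + l(1687, -25)) = sqrt(-4353014 + 1687*(-685 - 25)) = sqrt(-4353014 + 1687*(-710)) = sqrt(-4353014 - 1197770) = sqrt(-5550784) = 8*I*sqrt(86731)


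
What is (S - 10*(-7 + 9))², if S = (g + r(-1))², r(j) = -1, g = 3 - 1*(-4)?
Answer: 256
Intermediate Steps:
g = 7 (g = 3 + 4 = 7)
S = 36 (S = (7 - 1)² = 6² = 36)
(S - 10*(-7 + 9))² = (36 - 10*(-7 + 9))² = (36 - 10*2)² = (36 - 20)² = 16² = 256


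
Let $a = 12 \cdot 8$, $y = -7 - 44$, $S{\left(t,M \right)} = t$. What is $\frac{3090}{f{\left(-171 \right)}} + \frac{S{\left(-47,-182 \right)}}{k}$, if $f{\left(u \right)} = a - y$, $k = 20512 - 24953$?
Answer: $\frac{4576533}{217609} \approx 21.031$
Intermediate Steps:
$y = -51$
$a = 96$
$k = -4441$ ($k = 20512 - 24953 = -4441$)
$f{\left(u \right)} = 147$ ($f{\left(u \right)} = 96 - -51 = 96 + 51 = 147$)
$\frac{3090}{f{\left(-171 \right)}} + \frac{S{\left(-47,-182 \right)}}{k} = \frac{3090}{147} - \frac{47}{-4441} = 3090 \cdot \frac{1}{147} - - \frac{47}{4441} = \frac{1030}{49} + \frac{47}{4441} = \frac{4576533}{217609}$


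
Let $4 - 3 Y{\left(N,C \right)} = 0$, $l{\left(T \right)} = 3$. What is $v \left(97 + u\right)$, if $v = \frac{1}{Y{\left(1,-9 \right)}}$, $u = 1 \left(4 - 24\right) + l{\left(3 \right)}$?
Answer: $60$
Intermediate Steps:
$Y{\left(N,C \right)} = \frac{4}{3}$ ($Y{\left(N,C \right)} = \frac{4}{3} - 0 = \frac{4}{3} + 0 = \frac{4}{3}$)
$u = -17$ ($u = 1 \left(4 - 24\right) + 3 = 1 \left(-20\right) + 3 = -20 + 3 = -17$)
$v = \frac{3}{4}$ ($v = \frac{1}{\frac{4}{3}} = \frac{3}{4} \approx 0.75$)
$v \left(97 + u\right) = \frac{3 \left(97 - 17\right)}{4} = \frac{3}{4} \cdot 80 = 60$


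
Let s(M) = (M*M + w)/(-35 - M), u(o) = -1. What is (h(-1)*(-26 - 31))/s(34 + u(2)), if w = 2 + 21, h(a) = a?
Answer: -969/278 ≈ -3.4856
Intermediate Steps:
w = 23
s(M) = (23 + M²)/(-35 - M) (s(M) = (M*M + 23)/(-35 - M) = (M² + 23)/(-35 - M) = (23 + M²)/(-35 - M))
(h(-1)*(-26 - 31))/s(34 + u(2)) = (-(-26 - 31))/(((-23 - (34 - 1)²)/(35 + (34 - 1)))) = (-1*(-57))/(((-23 - 1*33²)/(35 + 33))) = 57/(((-23 - 1*1089)/68)) = 57/(((-23 - 1089)/68)) = 57/(((1/68)*(-1112))) = 57/(-278/17) = 57*(-17/278) = -969/278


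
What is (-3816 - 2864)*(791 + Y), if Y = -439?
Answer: -2351360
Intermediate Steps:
(-3816 - 2864)*(791 + Y) = (-3816 - 2864)*(791 - 439) = -6680*352 = -2351360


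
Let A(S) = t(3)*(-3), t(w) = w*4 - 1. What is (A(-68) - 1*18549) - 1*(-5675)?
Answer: -12907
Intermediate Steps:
t(w) = -1 + 4*w (t(w) = 4*w - 1 = -1 + 4*w)
A(S) = -33 (A(S) = (-1 + 4*3)*(-3) = (-1 + 12)*(-3) = 11*(-3) = -33)
(A(-68) - 1*18549) - 1*(-5675) = (-33 - 1*18549) - 1*(-5675) = (-33 - 18549) + 5675 = -18582 + 5675 = -12907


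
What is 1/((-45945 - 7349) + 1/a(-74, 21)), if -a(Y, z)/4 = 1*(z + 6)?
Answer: -108/5755753 ≈ -1.8764e-5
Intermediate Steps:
a(Y, z) = -24 - 4*z (a(Y, z) = -4*(z + 6) = -4*(6 + z) = -24 - 4*z)
1/((-45945 - 7349) + 1/a(-74, 21)) = 1/((-45945 - 7349) + 1/(-24 - 4*21)) = 1/(-53294 + 1/(-24 - 84)) = 1/(-53294 + 1/(-108)) = 1/(-53294 - 1/108) = 1/(-5755753/108) = -108/5755753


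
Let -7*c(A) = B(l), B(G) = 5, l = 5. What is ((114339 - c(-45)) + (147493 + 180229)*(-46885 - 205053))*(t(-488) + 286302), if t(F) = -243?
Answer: -165330252370364166/7 ≈ -2.3619e+16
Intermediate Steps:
c(A) = -5/7 (c(A) = -1/7*5 = -5/7)
((114339 - c(-45)) + (147493 + 180229)*(-46885 - 205053))*(t(-488) + 286302) = ((114339 - 1*(-5/7)) + (147493 + 180229)*(-46885 - 205053))*(-243 + 286302) = ((114339 + 5/7) + 327722*(-251938))*286059 = (800378/7 - 82565625236)*286059 = -577958576274/7*286059 = -165330252370364166/7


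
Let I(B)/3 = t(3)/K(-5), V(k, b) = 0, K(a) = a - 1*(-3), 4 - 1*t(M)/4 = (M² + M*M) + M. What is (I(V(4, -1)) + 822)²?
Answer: 853776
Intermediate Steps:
t(M) = 16 - 8*M² - 4*M (t(M) = 16 - 4*((M² + M*M) + M) = 16 - 4*((M² + M²) + M) = 16 - 4*(2*M² + M) = 16 - 4*(M + 2*M²) = 16 + (-8*M² - 4*M) = 16 - 8*M² - 4*M)
K(a) = 3 + a (K(a) = a + 3 = 3 + a)
I(B) = 102 (I(B) = 3*((16 - 8*3² - 4*3)/(3 - 5)) = 3*((16 - 8*9 - 12)/(-2)) = 3*((16 - 72 - 12)*(-½)) = 3*(-68*(-½)) = 3*34 = 102)
(I(V(4, -1)) + 822)² = (102 + 822)² = 924² = 853776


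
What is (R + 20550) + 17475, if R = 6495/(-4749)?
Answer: 60191410/1583 ≈ 38024.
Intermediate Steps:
R = -2165/1583 (R = 6495*(-1/4749) = -2165/1583 ≈ -1.3677)
(R + 20550) + 17475 = (-2165/1583 + 20550) + 17475 = 32528485/1583 + 17475 = 60191410/1583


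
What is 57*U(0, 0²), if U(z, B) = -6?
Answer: -342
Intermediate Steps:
57*U(0, 0²) = 57*(-6) = -342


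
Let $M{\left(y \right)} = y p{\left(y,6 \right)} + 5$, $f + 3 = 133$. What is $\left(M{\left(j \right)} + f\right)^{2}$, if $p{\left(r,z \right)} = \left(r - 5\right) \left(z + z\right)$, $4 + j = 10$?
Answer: $42849$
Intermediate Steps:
$j = 6$ ($j = -4 + 10 = 6$)
$p{\left(r,z \right)} = 2 z \left(-5 + r\right)$ ($p{\left(r,z \right)} = \left(-5 + r\right) 2 z = 2 z \left(-5 + r\right)$)
$f = 130$ ($f = -3 + 133 = 130$)
$M{\left(y \right)} = 5 + y \left(-60 + 12 y\right)$ ($M{\left(y \right)} = y 2 \cdot 6 \left(-5 + y\right) + 5 = y \left(-60 + 12 y\right) + 5 = 5 + y \left(-60 + 12 y\right)$)
$\left(M{\left(j \right)} + f\right)^{2} = \left(\left(5 + 12 \cdot 6 \left(-5 + 6\right)\right) + 130\right)^{2} = \left(\left(5 + 12 \cdot 6 \cdot 1\right) + 130\right)^{2} = \left(\left(5 + 72\right) + 130\right)^{2} = \left(77 + 130\right)^{2} = 207^{2} = 42849$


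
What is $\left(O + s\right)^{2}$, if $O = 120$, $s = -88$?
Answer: $1024$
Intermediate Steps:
$\left(O + s\right)^{2} = \left(120 - 88\right)^{2} = 32^{2} = 1024$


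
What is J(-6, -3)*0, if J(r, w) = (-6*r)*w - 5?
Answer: 0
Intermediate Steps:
J(r, w) = -5 - 6*r*w (J(r, w) = -6*r*w - 5 = -5 - 6*r*w)
J(-6, -3)*0 = (-5 - 6*(-6)*(-3))*0 = (-5 - 108)*0 = -113*0 = 0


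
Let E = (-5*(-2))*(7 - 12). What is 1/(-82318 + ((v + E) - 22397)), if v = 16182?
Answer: -1/88583 ≈ -1.1289e-5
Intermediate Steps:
E = -50 (E = 10*(-5) = -50)
1/(-82318 + ((v + E) - 22397)) = 1/(-82318 + ((16182 - 50) - 22397)) = 1/(-82318 + (16132 - 22397)) = 1/(-82318 - 6265) = 1/(-88583) = -1/88583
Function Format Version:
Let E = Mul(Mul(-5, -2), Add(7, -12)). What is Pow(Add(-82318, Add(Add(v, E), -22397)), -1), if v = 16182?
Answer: Rational(-1, 88583) ≈ -1.1289e-5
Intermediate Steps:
E = -50 (E = Mul(10, -5) = -50)
Pow(Add(-82318, Add(Add(v, E), -22397)), -1) = Pow(Add(-82318, Add(Add(16182, -50), -22397)), -1) = Pow(Add(-82318, Add(16132, -22397)), -1) = Pow(Add(-82318, -6265), -1) = Pow(-88583, -1) = Rational(-1, 88583)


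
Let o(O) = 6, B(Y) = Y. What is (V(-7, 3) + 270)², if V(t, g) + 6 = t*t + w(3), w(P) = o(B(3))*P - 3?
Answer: 107584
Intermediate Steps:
w(P) = -3 + 6*P (w(P) = 6*P - 3 = -3 + 6*P)
V(t, g) = 9 + t² (V(t, g) = -6 + (t*t + (-3 + 6*3)) = -6 + (t² + (-3 + 18)) = -6 + (t² + 15) = -6 + (15 + t²) = 9 + t²)
(V(-7, 3) + 270)² = ((9 + (-7)²) + 270)² = ((9 + 49) + 270)² = (58 + 270)² = 328² = 107584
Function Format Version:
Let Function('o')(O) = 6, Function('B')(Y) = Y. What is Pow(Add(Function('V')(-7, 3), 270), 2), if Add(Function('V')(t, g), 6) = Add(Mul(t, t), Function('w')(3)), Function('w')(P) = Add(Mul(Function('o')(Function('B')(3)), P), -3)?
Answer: 107584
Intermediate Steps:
Function('w')(P) = Add(-3, Mul(6, P)) (Function('w')(P) = Add(Mul(6, P), -3) = Add(-3, Mul(6, P)))
Function('V')(t, g) = Add(9, Pow(t, 2)) (Function('V')(t, g) = Add(-6, Add(Mul(t, t), Add(-3, Mul(6, 3)))) = Add(-6, Add(Pow(t, 2), Add(-3, 18))) = Add(-6, Add(Pow(t, 2), 15)) = Add(-6, Add(15, Pow(t, 2))) = Add(9, Pow(t, 2)))
Pow(Add(Function('V')(-7, 3), 270), 2) = Pow(Add(Add(9, Pow(-7, 2)), 270), 2) = Pow(Add(Add(9, 49), 270), 2) = Pow(Add(58, 270), 2) = Pow(328, 2) = 107584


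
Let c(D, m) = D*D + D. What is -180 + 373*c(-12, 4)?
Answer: 49056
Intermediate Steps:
c(D, m) = D + D**2 (c(D, m) = D**2 + D = D + D**2)
-180 + 373*c(-12, 4) = -180 + 373*(-12*(1 - 12)) = -180 + 373*(-12*(-11)) = -180 + 373*132 = -180 + 49236 = 49056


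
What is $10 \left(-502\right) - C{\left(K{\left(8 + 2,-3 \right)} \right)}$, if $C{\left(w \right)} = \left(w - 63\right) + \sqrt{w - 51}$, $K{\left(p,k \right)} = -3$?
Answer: $-4954 - 3 i \sqrt{6} \approx -4954.0 - 7.3485 i$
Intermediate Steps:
$C{\left(w \right)} = -63 + w + \sqrt{-51 + w}$ ($C{\left(w \right)} = \left(-63 + w\right) + \sqrt{-51 + w} = -63 + w + \sqrt{-51 + w}$)
$10 \left(-502\right) - C{\left(K{\left(8 + 2,-3 \right)} \right)} = 10 \left(-502\right) - \left(-63 - 3 + \sqrt{-51 - 3}\right) = -5020 - \left(-63 - 3 + \sqrt{-54}\right) = -5020 - \left(-63 - 3 + 3 i \sqrt{6}\right) = -5020 - \left(-66 + 3 i \sqrt{6}\right) = -5020 + \left(66 - 3 i \sqrt{6}\right) = -4954 - 3 i \sqrt{6}$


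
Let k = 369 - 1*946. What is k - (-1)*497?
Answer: -80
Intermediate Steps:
k = -577 (k = 369 - 946 = -577)
k - (-1)*497 = -577 - (-1)*497 = -577 - 1*(-497) = -577 + 497 = -80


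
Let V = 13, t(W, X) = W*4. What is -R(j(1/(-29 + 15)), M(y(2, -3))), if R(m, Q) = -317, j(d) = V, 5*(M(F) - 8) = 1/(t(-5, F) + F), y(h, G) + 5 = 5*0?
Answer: 317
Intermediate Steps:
t(W, X) = 4*W
y(h, G) = -5 (y(h, G) = -5 + 5*0 = -5 + 0 = -5)
M(F) = 8 + 1/(5*(-20 + F)) (M(F) = 8 + 1/(5*(4*(-5) + F)) = 8 + 1/(5*(-20 + F)))
j(d) = 13
-R(j(1/(-29 + 15)), M(y(2, -3))) = -1*(-317) = 317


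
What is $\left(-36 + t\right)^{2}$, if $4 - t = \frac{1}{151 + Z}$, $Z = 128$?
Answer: $\frac{79727041}{77841} \approx 1024.2$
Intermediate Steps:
$t = \frac{1115}{279}$ ($t = 4 - \frac{1}{151 + 128} = 4 - \frac{1}{279} = \frac{1115}{279} \approx 3.9964$)
$\left(-36 + t\right)^{2} = \left(-36 + \frac{1115}{279}\right)^{2} = \left(- \frac{8929}{279}\right)^{2} = \frac{79727041}{77841}$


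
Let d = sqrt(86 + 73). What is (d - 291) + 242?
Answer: -49 + sqrt(159) ≈ -36.391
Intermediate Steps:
d = sqrt(159) ≈ 12.610
(d - 291) + 242 = (sqrt(159) - 291) + 242 = (-291 + sqrt(159)) + 242 = -49 + sqrt(159)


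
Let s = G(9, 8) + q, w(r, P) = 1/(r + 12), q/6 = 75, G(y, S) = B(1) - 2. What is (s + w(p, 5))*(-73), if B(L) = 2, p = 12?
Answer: -788473/24 ≈ -32853.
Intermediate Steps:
G(y, S) = 0 (G(y, S) = 2 - 2 = 0)
q = 450 (q = 6*75 = 450)
w(r, P) = 1/(12 + r)
s = 450 (s = 0 + 450 = 450)
(s + w(p, 5))*(-73) = (450 + 1/(12 + 12))*(-73) = (450 + 1/24)*(-73) = (10801/24)*(-73) = -788473/24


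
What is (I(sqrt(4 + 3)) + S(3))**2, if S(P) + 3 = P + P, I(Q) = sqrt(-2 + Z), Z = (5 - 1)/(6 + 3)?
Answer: (9 + I*sqrt(14))**2/9 ≈ 7.4444 + 7.4833*I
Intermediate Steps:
Z = 4/9 ≈ 0.44444
I(Q) = I*sqrt(14)/3 (I(Q) = sqrt(-2 + 4/9) = sqrt(-14/9) = I*sqrt(14)/3)
S(P) = -3 + 2*P (S(P) = -3 + (P + P) = -3 + 2*P)
(I(sqrt(4 + 3)) + S(3))**2 = (I*sqrt(14)/3 + (-3 + 2*3))**2 = (I*sqrt(14)/3 + (-3 + 6))**2 = (I*sqrt(14)/3 + 3)**2 = (3 + I*sqrt(14)/3)**2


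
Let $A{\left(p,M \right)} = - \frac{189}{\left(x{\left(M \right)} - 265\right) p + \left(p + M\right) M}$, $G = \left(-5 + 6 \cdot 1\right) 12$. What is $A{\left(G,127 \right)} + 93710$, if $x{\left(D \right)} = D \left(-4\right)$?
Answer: $\frac{785008481}{8377} \approx 93710.0$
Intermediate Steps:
$x{\left(D \right)} = - 4 D$
$G = 12$ ($G = \left(-5 + 6\right) 12 = 1 \cdot 12 = 12$)
$A{\left(p,M \right)} = - \frac{189}{M \left(M + p\right) + p \left(-265 - 4 M\right)}$ ($A{\left(p,M \right)} = - \frac{189}{\left(- 4 M - 265\right) p + \left(p + M\right) M} = - \frac{189}{\left(- 4 M - 265\right) p + \left(M + p\right) M} = - \frac{189}{\left(-265 - 4 M\right) p + M \left(M + p\right)} = - \frac{189}{p \left(-265 - 4 M\right) + M \left(M + p\right)} = - \frac{189}{M \left(M + p\right) + p \left(-265 - 4 M\right)}$)
$A{\left(G,127 \right)} + 93710 = \frac{189}{- 127^{2} + 265 \cdot 12 + 3 \cdot 127 \cdot 12} + 93710 = \frac{189}{\left(-1\right) 16129 + 3180 + 4572} + 93710 = \frac{189}{-16129 + 3180 + 4572} + 93710 = \frac{189}{-8377} + 93710 = 189 \left(- \frac{1}{8377}\right) + 93710 = - \frac{189}{8377} + 93710 = \frac{785008481}{8377}$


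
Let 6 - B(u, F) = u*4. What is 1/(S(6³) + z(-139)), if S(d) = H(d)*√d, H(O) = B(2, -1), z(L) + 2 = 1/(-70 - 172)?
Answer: 117370/50364071 - 702768*√6/50364071 ≈ -0.031849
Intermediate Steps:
B(u, F) = 6 - 4*u (B(u, F) = 6 - u*4 = 6 - 4*u)
z(L) = -485/242 (z(L) = -2 + 1/(-70 - 172) = -2 + 1/(-242) = -2 - 1/242 = -485/242)
H(O) = -2 (H(O) = 6 - 4*2 = 6 - 8 = -2)
S(d) = -2*√d
1/(S(6³) + z(-139)) = 1/(-2*6*√6 - 485/242) = 1/(-12*√6 - 485/242) = 1/(-485/242 - 12*√6)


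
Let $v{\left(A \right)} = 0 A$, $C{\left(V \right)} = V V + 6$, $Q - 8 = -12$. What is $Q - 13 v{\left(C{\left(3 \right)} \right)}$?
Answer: $-4$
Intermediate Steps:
$Q = -4$ ($Q = 8 - 12 = -4$)
$C{\left(V \right)} = 6 + V^{2}$ ($C{\left(V \right)} = V^{2} + 6 = 6 + V^{2}$)
$v{\left(A \right)} = 0$
$Q - 13 v{\left(C{\left(3 \right)} \right)} = -4 - 0 = -4 + 0 = -4$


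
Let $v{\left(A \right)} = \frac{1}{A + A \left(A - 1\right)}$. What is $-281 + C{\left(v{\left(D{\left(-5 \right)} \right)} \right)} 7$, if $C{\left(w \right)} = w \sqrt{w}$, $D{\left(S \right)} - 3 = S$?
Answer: $- \frac{2241}{8} \approx -280.13$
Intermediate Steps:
$D{\left(S \right)} = 3 + S$
$v{\left(A \right)} = \frac{1}{A + A \left(-1 + A\right)}$
$C{\left(w \right)} = w^{\frac{3}{2}}$
$-281 + C{\left(v{\left(D{\left(-5 \right)} \right)} \right)} 7 = -281 + \left(\frac{1}{\left(3 - 5\right)^{2}}\right)^{\frac{3}{2}} \cdot 7 = -281 + \left(\frac{1}{4}\right)^{\frac{3}{2}} \cdot 7 = -281 + \frac{1}{8} \cdot 7 = -281 + \frac{7}{8} = - \frac{2241}{8}$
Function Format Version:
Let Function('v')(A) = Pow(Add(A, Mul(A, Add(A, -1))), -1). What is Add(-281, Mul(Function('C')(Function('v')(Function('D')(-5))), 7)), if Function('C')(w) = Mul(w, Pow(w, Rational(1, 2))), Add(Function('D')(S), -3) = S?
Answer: Rational(-2241, 8) ≈ -280.13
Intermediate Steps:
Function('D')(S) = Add(3, S)
Function('v')(A) = Pow(Add(A, Mul(A, Add(-1, A))), -1)
Function('C')(w) = Pow(w, Rational(3, 2))
Add(-281, Mul(Function('C')(Function('v')(Function('D')(-5))), 7)) = Add(-281, Mul(Pow(Pow(Add(3, -5), -2), Rational(3, 2)), 7)) = Add(-281, Mul(Pow(Pow(-2, -2), Rational(3, 2)), 7)) = Add(-281, Mul(Pow(Rational(1, 4), Rational(3, 2)), 7)) = Add(-281, Mul(Rational(1, 8), 7)) = Add(-281, Rational(7, 8)) = Rational(-2241, 8)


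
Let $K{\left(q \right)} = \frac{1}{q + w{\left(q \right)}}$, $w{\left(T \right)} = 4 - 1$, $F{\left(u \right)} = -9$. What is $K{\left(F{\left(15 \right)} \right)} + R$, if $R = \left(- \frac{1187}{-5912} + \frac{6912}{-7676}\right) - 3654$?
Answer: $- \frac{124394779949}{34035384} \approx -3654.9$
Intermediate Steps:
$w{\left(T \right)} = 3$
$K{\left(q \right)} = \frac{1}{3 + q}$ ($K{\left(q \right)} = \frac{1}{q + 3} = \frac{1}{3 + q}$)
$R = - \frac{41463035795}{11345128}$ ($R = \left(\left(-1187\right) \left(- \frac{1}{5912}\right) + 6912 \left(- \frac{1}{7676}\right)\right) - 3654 = \left(\frac{1187}{5912} - \frac{1728}{1919}\right) - 3654 = - \frac{7938083}{11345128} - 3654 = - \frac{41463035795}{11345128} \approx -3654.7$)
$K{\left(F{\left(15 \right)} \right)} + R = \frac{1}{3 - 9} - \frac{41463035795}{11345128} = \frac{1}{-6} - \frac{41463035795}{11345128} = - \frac{1}{6} - \frac{41463035795}{11345128} = - \frac{124394779949}{34035384}$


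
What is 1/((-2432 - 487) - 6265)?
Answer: -1/9184 ≈ -0.00010888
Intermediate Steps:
1/((-2432 - 487) - 6265) = 1/(-2919 - 6265) = 1/(-9184) = -1/9184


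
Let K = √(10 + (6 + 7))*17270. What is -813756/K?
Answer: -406878*√23/198605 ≈ -9.8251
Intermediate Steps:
K = 17270*√23 (K = √(10 + 13)*17270 = √23*17270 = 17270*√23 ≈ 82824.)
-813756/K = -813756*√23/397210 = -406878*√23/198605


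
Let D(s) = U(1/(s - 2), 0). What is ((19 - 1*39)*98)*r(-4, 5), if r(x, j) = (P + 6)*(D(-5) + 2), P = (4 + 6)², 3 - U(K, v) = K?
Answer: -1068480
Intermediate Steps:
U(K, v) = 3 - K
D(s) = 3 - 1/(-2 + s) (D(s) = 3 - 1/(s - 2) = 3 - 1/(-2 + s))
P = 100 (P = 10² = 100)
r(x, j) = 3816/7 (r(x, j) = (100 + 6)*((-7 + 3*(-5))/(-2 - 5) + 2) = 106*((-7 - 15)/(-7) + 2) = 106*(-⅐*(-22) + 2) = 106*(22/7 + 2) = 106*(36/7) = 3816/7)
((19 - 1*39)*98)*r(-4, 5) = ((19 - 1*39)*98)*(3816/7) = ((19 - 39)*98)*(3816/7) = -20*98*(3816/7) = -1960*3816/7 = -1068480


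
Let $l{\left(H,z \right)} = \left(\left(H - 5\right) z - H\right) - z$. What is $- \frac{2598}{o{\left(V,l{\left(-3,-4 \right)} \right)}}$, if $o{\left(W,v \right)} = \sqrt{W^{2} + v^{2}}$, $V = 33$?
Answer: $- \frac{433 \sqrt{290}}{145} \approx -50.853$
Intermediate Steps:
$l{\left(H,z \right)} = - H - z + z \left(-5 + H\right)$ ($l{\left(H,z \right)} = \left(\left(-5 + H\right) z - H\right) - z = \left(z \left(-5 + H\right) - H\right) - z = \left(- H + z \left(-5 + H\right)\right) - z = - H - z + z \left(-5 + H\right)$)
$- \frac{2598}{o{\left(V,l{\left(-3,-4 \right)} \right)}} = - \frac{2598}{\sqrt{33^{2} + \left(\left(-1\right) \left(-3\right) - -24 - -12\right)^{2}}} = - \frac{2598}{\sqrt{1089 + \left(3 + 24 + 12\right)^{2}}} = - \frac{2598}{\sqrt{1089 + 39^{2}}} = - \frac{2598}{\sqrt{1089 + 1521}} = - \frac{2598}{\sqrt{2610}} = - \frac{2598}{3 \sqrt{290}} = - 2598 \frac{\sqrt{290}}{870} = - \frac{433 \sqrt{290}}{145}$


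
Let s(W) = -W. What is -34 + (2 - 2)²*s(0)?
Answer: -34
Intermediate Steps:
-34 + (2 - 2)²*s(0) = -34 + (2 - 2)²*(-1*0) = -34 + 0²*0 = -34 + 0*0 = -34 + 0 = -34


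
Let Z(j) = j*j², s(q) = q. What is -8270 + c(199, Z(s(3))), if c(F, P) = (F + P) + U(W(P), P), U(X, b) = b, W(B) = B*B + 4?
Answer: -8017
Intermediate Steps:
W(B) = 4 + B² (W(B) = B² + 4 = 4 + B²)
Z(j) = j³
c(F, P) = F + 2*P (c(F, P) = (F + P) + P = F + 2*P)
-8270 + c(199, Z(s(3))) = -8270 + (199 + 2*3³) = -8270 + (199 + 2*27) = -8270 + (199 + 54) = -8270 + 253 = -8017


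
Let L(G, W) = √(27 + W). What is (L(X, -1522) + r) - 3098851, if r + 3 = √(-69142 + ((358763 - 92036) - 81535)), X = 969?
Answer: -3098854 + 5*√4642 + I*√1495 ≈ -3.0985e+6 + 38.665*I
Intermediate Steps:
r = -3 + 5*√4642 (r = -3 + √(-69142 + ((358763 - 92036) - 81535)) = -3 + √(-69142 + (266727 - 81535)) = -3 + √(-69142 + 185192) = -3 + √116050 = -3 + 5*√4642 ≈ 337.66)
(L(X, -1522) + r) - 3098851 = (√(27 - 1522) + (-3 + 5*√4642)) - 3098851 = (√(-1495) + (-3 + 5*√4642)) - 3098851 = (I*√1495 + (-3 + 5*√4642)) - 3098851 = (-3 + 5*√4642 + I*√1495) - 3098851 = -3098854 + 5*√4642 + I*√1495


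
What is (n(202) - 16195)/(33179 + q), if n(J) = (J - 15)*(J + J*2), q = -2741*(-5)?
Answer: 97127/46884 ≈ 2.0716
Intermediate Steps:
q = 13705
n(J) = 3*J*(-15 + J) (n(J) = (-15 + J)*(J + 2*J) = (-15 + J)*(3*J) = 3*J*(-15 + J))
(n(202) - 16195)/(33179 + q) = (3*202*(-15 + 202) - 16195)/(33179 + 13705) = (3*202*187 - 16195)/46884 = (113322 - 16195)*(1/46884) = 97127*(1/46884) = 97127/46884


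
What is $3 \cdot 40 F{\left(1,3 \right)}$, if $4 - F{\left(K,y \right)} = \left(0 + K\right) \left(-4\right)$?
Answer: $960$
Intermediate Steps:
$F{\left(K,y \right)} = 4 + 4 K$ ($F{\left(K,y \right)} = 4 - \left(0 + K\right) \left(-4\right) = 4 - K \left(-4\right) = 4 - - 4 K = 4 + 4 K$)
$3 \cdot 40 F{\left(1,3 \right)} = 3 \cdot 40 \left(4 + 4 \cdot 1\right) = 120 \left(4 + 4\right) = 120 \cdot 8 = 960$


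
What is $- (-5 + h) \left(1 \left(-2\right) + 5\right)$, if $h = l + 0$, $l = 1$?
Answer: $12$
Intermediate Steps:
$h = 1$ ($h = 1 + 0 = 1$)
$- (-5 + h) \left(1 \left(-2\right) + 5\right) = - (-5 + 1) \left(1 \left(-2\right) + 5\right) = \left(-1\right) \left(-4\right) \left(-2 + 5\right) = 4 \cdot 3 = 12$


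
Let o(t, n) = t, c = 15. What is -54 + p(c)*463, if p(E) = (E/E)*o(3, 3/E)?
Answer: 1335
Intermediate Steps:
p(E) = 3 (p(E) = (E/E)*3 = 1*3 = 3)
-54 + p(c)*463 = -54 + 3*463 = -54 + 1389 = 1335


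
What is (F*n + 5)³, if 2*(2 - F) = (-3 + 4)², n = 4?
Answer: 1331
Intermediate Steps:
F = 3/2 (F = 2 - (-3 + 4)²/2 = 2 - ½*1² = 2 - ½*1 = 2 - ½ = 3/2 ≈ 1.5000)
(F*n + 5)³ = ((3/2)*4 + 5)³ = (6 + 5)³ = 11³ = 1331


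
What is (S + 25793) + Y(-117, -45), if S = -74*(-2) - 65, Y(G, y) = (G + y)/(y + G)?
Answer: 25877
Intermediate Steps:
Y(G, y) = 1 (Y(G, y) = (G + y)/(G + y) = 1)
S = 83 (S = 148 - 65 = 83)
(S + 25793) + Y(-117, -45) = (83 + 25793) + 1 = 25876 + 1 = 25877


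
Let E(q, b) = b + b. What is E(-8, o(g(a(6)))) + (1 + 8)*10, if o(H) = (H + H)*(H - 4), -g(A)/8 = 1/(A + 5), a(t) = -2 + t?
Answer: 8698/81 ≈ 107.38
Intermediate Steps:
g(A) = -8/(5 + A) (g(A) = -8/(A + 5) = -8/(5 + A))
o(H) = 2*H*(-4 + H) (o(H) = (2*H)*(-4 + H) = 2*H*(-4 + H))
E(q, b) = 2*b
E(-8, o(g(a(6)))) + (1 + 8)*10 = 2*(2*(-8/(5 + (-2 + 6)))*(-4 - 8/(5 + (-2 + 6)))) + (1 + 8)*10 = 2*(2*(-8/(5 + 4))*(-4 - 8/(5 + 4))) + 9*10 = 2*(2*(-8/9)*(-4 - 8/9)) + 90 = 2*(2*(-8/9)*(-44/9)) + 90 = 2*(704/81) + 90 = 1408/81 + 90 = 8698/81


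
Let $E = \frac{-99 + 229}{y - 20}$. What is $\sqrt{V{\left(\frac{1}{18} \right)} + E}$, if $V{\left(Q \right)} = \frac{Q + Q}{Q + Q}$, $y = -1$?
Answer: $\frac{i \sqrt{2289}}{21} \approx 2.2783 i$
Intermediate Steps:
$V{\left(Q \right)} = 1$ ($V{\left(Q \right)} = \frac{2 Q}{2 Q} = 2 Q \frac{1}{2 Q} = 1$)
$E = - \frac{130}{21}$ ($E = \frac{-99 + 229}{-1 - 20} = \frac{130}{-21} = 130 \left(- \frac{1}{21}\right) = - \frac{130}{21} \approx -6.1905$)
$\sqrt{V{\left(\frac{1}{18} \right)} + E} = \sqrt{1 - \frac{130}{21}} = \sqrt{- \frac{109}{21}} = \frac{i \sqrt{2289}}{21}$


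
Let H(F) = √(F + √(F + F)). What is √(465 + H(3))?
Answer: √(465 + √(3 + √6)) ≈ 21.618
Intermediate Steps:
H(F) = √(F + √2*√F) (H(F) = √(F + √(2*F)) = √(F + √2*√F))
√(465 + H(3)) = √(465 + √(3 + √2*√3)) = √(465 + √(3 + √6))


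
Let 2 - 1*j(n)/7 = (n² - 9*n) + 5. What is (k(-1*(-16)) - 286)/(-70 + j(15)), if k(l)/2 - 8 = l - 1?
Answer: 240/721 ≈ 0.33287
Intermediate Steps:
k(l) = 14 + 2*l (k(l) = 16 + 2*(l - 1) = 16 + 2*(-1 + l) = 16 + (-2 + 2*l) = 14 + 2*l)
j(n) = -21 - 7*n² + 63*n (j(n) = 14 - 7*((n² - 9*n) + 5) = 14 - 7*(5 + n² - 9*n) = 14 + (-35 - 7*n² + 63*n) = -21 - 7*n² + 63*n)
(k(-1*(-16)) - 286)/(-70 + j(15)) = ((14 + 2*(-1*(-16))) - 286)/(-70 + (-21 - 7*15² + 63*15)) = ((14 + 2*16) - 286)/(-70 + (-21 - 7*225 + 945)) = ((14 + 32) - 286)/(-70 + (-21 - 1575 + 945)) = (46 - 286)/(-70 - 651) = -240/(-721) = -240*(-1/721) = 240/721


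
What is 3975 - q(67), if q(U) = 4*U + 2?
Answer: 3705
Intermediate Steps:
q(U) = 2 + 4*U
3975 - q(67) = 3975 - (2 + 4*67) = 3975 - (2 + 268) = 3975 - 1*270 = 3975 - 270 = 3705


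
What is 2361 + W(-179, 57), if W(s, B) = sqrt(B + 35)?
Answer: 2361 + 2*sqrt(23) ≈ 2370.6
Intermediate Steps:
W(s, B) = sqrt(35 + B)
2361 + W(-179, 57) = 2361 + sqrt(35 + 57) = 2361 + sqrt(92) = 2361 + 2*sqrt(23)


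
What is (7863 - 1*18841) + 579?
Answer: -10399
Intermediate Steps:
(7863 - 1*18841) + 579 = (7863 - 18841) + 579 = -10978 + 579 = -10399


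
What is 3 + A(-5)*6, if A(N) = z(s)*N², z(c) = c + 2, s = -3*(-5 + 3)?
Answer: 1203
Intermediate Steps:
s = 6 (s = -3*(-2) = 6)
z(c) = 2 + c
A(N) = 8*N² (A(N) = (2 + 6)*N² = 8*N²)
3 + A(-5)*6 = 3 + (8*(-5)²)*6 = 3 + (8*25)*6 = 3 + 200*6 = 3 + 1200 = 1203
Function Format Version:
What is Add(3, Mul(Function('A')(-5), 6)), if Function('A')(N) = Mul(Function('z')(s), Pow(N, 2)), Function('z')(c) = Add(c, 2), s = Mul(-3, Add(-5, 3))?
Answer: 1203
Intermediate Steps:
s = 6 (s = Mul(-3, -2) = 6)
Function('z')(c) = Add(2, c)
Function('A')(N) = Mul(8, Pow(N, 2)) (Function('A')(N) = Mul(Add(2, 6), Pow(N, 2)) = Mul(8, Pow(N, 2)))
Add(3, Mul(Function('A')(-5), 6)) = Add(3, Mul(Mul(8, Pow(-5, 2)), 6)) = Add(3, Mul(Mul(8, 25), 6)) = Add(3, Mul(200, 6)) = Add(3, 1200) = 1203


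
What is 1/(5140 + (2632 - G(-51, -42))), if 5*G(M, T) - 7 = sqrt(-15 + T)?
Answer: 64755/503185222 + 5*I*sqrt(57)/1509555666 ≈ 0.00012869 + 2.5007e-8*I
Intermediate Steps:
G(M, T) = 7/5 + sqrt(-15 + T)/5
1/(5140 + (2632 - G(-51, -42))) = 1/(5140 + (2632 - (7/5 + sqrt(-15 - 42)/5))) = 1/(5140 + (2632 - (7/5 + sqrt(-57)/5))) = 1/(5140 + (2632 - (7/5 + (I*sqrt(57))/5))) = 1/(5140 + (2632 - (7/5 + I*sqrt(57)/5))) = 1/(5140 + (2632 + (-7/5 - I*sqrt(57)/5))) = 1/(5140 + (13153/5 - I*sqrt(57)/5)) = 1/(38853/5 - I*sqrt(57)/5)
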